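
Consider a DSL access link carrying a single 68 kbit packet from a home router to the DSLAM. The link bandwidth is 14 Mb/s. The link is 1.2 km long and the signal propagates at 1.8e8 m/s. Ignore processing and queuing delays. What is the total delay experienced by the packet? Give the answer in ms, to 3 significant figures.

L = 68000 bits.
Transmission delay = L/R = 68000 / 14000000 = 4.85714 ms.
Propagation delay = d/s = 1200 m / 180000000 m/s = 0.00666667 ms.
Total = 4.86 ms.

4.86 ms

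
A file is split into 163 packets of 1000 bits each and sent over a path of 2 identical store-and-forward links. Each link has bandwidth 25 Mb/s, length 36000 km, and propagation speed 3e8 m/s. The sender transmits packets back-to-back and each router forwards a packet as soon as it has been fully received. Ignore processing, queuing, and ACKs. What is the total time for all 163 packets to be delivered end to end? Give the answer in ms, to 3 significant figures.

247 ms

Per-hop transmission t_tx = L/R = 1000/25000000 = 0.04 ms.
Per-hop propagation t_prop = 36000000/300000000 = 120 ms.
Pipeline fill: first packet needs 2·t_tx to clear all hops; remaining 162 packets each add one t_tx.
Total = (2+163-1)·t_tx + 2·t_prop = 164·0.04 + 2·120 = 247 ms.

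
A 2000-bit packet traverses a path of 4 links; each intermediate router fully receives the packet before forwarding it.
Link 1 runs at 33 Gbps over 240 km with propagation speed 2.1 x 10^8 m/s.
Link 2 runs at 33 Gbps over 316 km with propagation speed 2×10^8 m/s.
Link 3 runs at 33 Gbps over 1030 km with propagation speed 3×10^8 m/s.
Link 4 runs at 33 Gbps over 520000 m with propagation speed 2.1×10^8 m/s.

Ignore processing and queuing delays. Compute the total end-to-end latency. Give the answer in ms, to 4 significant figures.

Transmission delay per hop = L/R = 2000/33000000000 = 6.06061e-05 ms; 4 hops → 0.000242424 ms.
Propagation delays (d/s per hop): 1.14286, 1.58, 3.43333, 2.47619 ms; sum = 8.63238 ms.
End-to-end = 8.633 ms.

8.633 ms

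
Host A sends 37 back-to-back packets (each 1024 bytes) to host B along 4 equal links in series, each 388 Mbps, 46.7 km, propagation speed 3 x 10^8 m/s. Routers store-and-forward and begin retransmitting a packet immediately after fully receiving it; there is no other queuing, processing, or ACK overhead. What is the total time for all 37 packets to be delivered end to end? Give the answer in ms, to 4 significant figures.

1.467 ms

Per-hop transmission t_tx = L/R = 8192/388000000 = 0.0211134 ms.
Per-hop propagation t_prop = 46700/300000000 = 0.155667 ms.
Pipeline fill: first packet needs 4·t_tx to clear all hops; remaining 36 packets each add one t_tx.
Total = (4+37-1)·t_tx + 4·t_prop = 40·0.0211134 + 4·0.155667 = 1.467 ms.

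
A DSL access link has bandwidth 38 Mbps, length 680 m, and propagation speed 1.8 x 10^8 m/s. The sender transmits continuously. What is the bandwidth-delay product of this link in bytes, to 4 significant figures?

Propagation delay = 680 / 180000000 = 3.77778e-06 s.
BDP = R × t_prop = 38000000 × 3.77778e-06 = 143.556 bits.
In bytes: 143.556/8 = 17.94 bytes.

17.94 bytes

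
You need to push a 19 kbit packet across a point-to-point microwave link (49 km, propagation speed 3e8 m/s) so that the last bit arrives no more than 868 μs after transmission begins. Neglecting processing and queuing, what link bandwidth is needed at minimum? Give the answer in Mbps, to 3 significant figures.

Propagation delay = 49000 / 300000000 = 163.333 μs.
Transmission budget = 868 − 163.333 = 704.667 μs.
R ≥ L / t_tx = 19000 bits / 0.000704667 s = 27.0 Mbps.

27.0 Mbps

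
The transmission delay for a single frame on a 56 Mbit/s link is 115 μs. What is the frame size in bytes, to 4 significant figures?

805.0 bytes

L = R × t_tx = 56000000 b/s × 0.000115 s = 6440 bits.
In bytes: 6440 / 8 = 805.0 bytes.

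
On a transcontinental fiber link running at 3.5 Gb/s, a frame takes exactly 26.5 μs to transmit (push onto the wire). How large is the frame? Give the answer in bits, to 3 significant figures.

L = R × t_tx = 3500000000 b/s × 2.65e-05 s = 92750 bits.

92800 bits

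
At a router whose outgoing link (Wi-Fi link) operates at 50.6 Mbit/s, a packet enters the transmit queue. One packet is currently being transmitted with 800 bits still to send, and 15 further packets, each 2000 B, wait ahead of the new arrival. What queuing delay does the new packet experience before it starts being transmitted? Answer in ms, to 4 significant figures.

4.759 ms

Each queued packet: L/R = 16000/50600000 = 0.316206 ms.
15 queued → 4.74308 ms.
Plus remaining 800 bits of current packet: 0.0158103 ms.
Queuing delay = 4.759 ms.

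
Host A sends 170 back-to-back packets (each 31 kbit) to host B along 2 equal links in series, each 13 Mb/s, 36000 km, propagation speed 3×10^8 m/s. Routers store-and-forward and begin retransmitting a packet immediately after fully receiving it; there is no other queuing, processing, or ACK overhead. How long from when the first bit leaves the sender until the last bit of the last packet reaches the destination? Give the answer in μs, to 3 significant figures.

Per-hop transmission t_tx = L/R = 31000/13000000 = 2384.62 μs.
Per-hop propagation t_prop = 36000000/300000000 = 120000 μs.
Pipeline fill: first packet needs 2·t_tx to clear all hops; remaining 169 packets each add one t_tx.
Total = (2+170-1)·t_tx + 2·t_prop = 171·2384.62 + 2·120000 = 648000 μs.

648000 μs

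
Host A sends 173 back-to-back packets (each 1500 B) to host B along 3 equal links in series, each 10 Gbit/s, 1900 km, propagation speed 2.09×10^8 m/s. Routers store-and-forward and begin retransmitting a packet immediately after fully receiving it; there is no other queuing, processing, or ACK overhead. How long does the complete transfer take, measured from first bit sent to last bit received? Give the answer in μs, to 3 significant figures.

Per-hop transmission t_tx = L/R = 12000/10000000000 = 1.2 μs.
Per-hop propagation t_prop = 1900000/209000000 = 9090.91 μs.
Pipeline fill: first packet needs 3·t_tx to clear all hops; remaining 172 packets each add one t_tx.
Total = (3+173-1)·t_tx + 3·t_prop = 175·1.2 + 3·9090.91 = 27500 μs.

27500 μs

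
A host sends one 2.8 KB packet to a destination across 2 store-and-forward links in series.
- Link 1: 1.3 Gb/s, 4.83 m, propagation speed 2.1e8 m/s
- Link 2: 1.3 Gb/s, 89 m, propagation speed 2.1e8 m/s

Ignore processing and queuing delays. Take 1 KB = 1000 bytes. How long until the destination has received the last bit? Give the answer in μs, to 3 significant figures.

L = 22400 bits.
Transmission delay per hop = L/R = 22400/1300000000 = 17.2308 μs; 2 hops → 34.4615 μs.
Propagation delays (d/s per hop): 0.023, 0.42381 μs; sum = 0.44681 μs.
End-to-end = 34.9 μs.

34.9 μs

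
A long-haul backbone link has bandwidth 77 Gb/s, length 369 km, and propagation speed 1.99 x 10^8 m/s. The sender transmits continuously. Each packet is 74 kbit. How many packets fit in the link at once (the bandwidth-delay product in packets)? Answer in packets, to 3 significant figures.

Propagation delay = 369000 / 199000000 = 0.00185427 s.
BDP = R × t_prop = 77000000000 × 0.00185427 = 142779000 bits.
In packets of 74000 bits: 1930 packets.

1930 packets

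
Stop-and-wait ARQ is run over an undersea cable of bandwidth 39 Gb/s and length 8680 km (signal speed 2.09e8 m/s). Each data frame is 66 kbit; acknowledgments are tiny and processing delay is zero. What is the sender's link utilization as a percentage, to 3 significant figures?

0.00204 %

t_tx = L/R = 66000/39000000000 = 1.69231e-06 s.
t_prop = 8680000/209000000 = 0.0415311 s; RTT = 0.0830622 s.
Cycle = t_tx + RTT = 0.0830639 s.
Utilization = t_tx / cycle = 1.69231e-06/0.0830639 = 0.00204 %.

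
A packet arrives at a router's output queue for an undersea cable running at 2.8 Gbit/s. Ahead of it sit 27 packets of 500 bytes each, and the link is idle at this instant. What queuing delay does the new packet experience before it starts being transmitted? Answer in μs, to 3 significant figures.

Each queued packet: L/R = 4000/2800000000 = 1.42857 μs.
27 queued → 38.5714 μs.
Queuing delay = 38.6 μs.

38.6 μs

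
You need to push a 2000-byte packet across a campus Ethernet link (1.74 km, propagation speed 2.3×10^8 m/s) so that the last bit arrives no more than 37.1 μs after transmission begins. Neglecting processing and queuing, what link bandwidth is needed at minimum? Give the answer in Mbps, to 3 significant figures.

L = 16000 bits.
Propagation delay = 1740 / 2.3e+08 = 7.56522 μs.
Transmission budget = 37.1 − 7.56522 = 29.5348 μs.
R ≥ L / t_tx = 16000 bits / 2.95348e-05 s = 542 Mbps.

542 Mbps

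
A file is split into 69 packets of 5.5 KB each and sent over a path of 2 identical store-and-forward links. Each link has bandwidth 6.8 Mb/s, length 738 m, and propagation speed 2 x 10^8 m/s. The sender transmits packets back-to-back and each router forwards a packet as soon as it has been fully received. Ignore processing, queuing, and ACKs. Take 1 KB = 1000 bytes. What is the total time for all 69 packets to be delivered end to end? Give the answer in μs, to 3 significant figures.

Per-hop transmission t_tx = L/R = 44000/6800000 = 6470.59 μs.
Per-hop propagation t_prop = 738/200000000 = 3.69 μs.
Pipeline fill: first packet needs 2·t_tx to clear all hops; remaining 68 packets each add one t_tx.
Total = (2+69-1)·t_tx + 2·t_prop = 70·6470.59 + 2·3.69 = 453000 μs.

453000 μs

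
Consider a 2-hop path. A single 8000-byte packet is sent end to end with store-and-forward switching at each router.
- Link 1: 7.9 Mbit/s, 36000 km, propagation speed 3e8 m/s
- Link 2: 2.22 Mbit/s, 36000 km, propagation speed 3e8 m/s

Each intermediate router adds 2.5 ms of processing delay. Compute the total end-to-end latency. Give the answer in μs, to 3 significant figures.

L = 8000 × 8 = 64000 bits.
Transmission delays (L/R per hop): 8101.27, 28828.8 μs; sum = 36930.1 μs.
Propagation delays (d/s per hop): 120000, 120000 μs; sum = 240000 μs.
Processing at 1 router(s): 1 × 2.5 ms = 2500 μs.
End-to-end = 279000 μs.

279000 μs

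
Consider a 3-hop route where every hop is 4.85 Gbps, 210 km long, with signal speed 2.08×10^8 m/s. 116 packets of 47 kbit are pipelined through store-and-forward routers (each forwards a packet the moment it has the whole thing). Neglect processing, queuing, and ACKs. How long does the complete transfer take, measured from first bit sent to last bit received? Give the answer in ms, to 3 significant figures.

Per-hop transmission t_tx = L/R = 47000/4850000000 = 0.00969072 ms.
Per-hop propagation t_prop = 210000/208000000 = 1.00962 ms.
Pipeline fill: first packet needs 3·t_tx to clear all hops; remaining 115 packets each add one t_tx.
Total = (3+116-1)·t_tx + 3·t_prop = 118·0.00969072 + 3·1.00962 = 4.17 ms.

4.17 ms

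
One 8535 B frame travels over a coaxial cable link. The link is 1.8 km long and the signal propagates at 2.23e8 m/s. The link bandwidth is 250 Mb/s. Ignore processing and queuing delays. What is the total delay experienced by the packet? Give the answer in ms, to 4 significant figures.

0.2812 ms

L = 8535 × 8 = 68280 bits.
Transmission delay = L/R = 68280 / 250000000 = 0.27312 ms.
Propagation delay = d/s = 1800 m / 223000000 m/s = 0.00807175 ms.
Total = 0.2812 ms.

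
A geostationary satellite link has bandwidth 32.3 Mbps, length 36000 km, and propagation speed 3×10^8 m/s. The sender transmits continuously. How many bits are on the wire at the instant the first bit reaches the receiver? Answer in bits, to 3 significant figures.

3880000 bits

Propagation delay = 36000000 / 300000000 = 0.12 s.
BDP = R × t_prop = 3.23e+07 × 0.12 = 3876000 bits.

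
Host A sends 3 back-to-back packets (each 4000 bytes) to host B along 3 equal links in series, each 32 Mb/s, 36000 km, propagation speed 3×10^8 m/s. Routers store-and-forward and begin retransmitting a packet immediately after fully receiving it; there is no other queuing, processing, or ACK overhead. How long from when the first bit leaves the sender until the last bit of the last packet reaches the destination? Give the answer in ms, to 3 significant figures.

365 ms

Per-hop transmission t_tx = L/R = 32000/32000000 = 1 ms.
Per-hop propagation t_prop = 36000000/300000000 = 120 ms.
Pipeline fill: first packet needs 3·t_tx to clear all hops; remaining 2 packets each add one t_tx.
Total = (3+3-1)·t_tx + 3·t_prop = 5·1 + 3·120 = 365 ms.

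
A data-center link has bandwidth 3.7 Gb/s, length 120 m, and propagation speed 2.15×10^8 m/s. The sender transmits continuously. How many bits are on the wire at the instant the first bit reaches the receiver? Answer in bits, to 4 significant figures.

Propagation delay = 120 / 215000000 = 5.5814e-07 s.
BDP = R × t_prop = 3700000000 × 5.5814e-07 = 2065.12 bits.

2065 bits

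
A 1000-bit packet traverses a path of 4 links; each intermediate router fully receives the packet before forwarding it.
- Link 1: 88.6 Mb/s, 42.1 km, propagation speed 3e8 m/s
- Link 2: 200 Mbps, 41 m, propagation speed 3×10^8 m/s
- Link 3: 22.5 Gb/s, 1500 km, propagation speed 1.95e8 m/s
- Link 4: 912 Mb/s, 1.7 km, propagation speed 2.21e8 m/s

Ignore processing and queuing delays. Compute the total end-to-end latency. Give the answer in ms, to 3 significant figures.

Transmission delays (L/R per hop): 0.0112867, 0.005, 4.44444e-05, 0.00109649 ms; sum = 0.0174276 ms.
Propagation delays (d/s per hop): 0.140333, 0.000136667, 7.69231, 0.00769231 ms; sum = 7.84047 ms.
End-to-end = 7.86 ms.

7.86 ms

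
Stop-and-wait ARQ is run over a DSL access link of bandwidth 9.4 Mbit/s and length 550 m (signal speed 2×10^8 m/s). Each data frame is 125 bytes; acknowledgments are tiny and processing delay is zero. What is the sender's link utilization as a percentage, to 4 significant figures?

95.08 %

t_tx = L/R = 1000/9400000 = 0.000106383 s.
t_prop = 550/200000000 = 2.75e-06 s; RTT = 5.5e-06 s.
Cycle = t_tx + RTT = 0.000111883 s.
Utilization = t_tx / cycle = 0.000106383/0.000111883 = 95.08 %.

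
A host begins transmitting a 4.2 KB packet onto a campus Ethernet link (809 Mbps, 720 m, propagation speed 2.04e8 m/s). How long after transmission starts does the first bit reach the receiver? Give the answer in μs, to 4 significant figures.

First bit experiences only propagation delay: d/s = 720/204000000 = 3.529 μs.

3.529 μs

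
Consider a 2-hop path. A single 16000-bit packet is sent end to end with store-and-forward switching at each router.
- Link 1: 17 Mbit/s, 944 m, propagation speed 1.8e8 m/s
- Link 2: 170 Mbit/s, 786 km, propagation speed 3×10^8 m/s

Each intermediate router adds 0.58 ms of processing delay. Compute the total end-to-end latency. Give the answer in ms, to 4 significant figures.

4.241 ms

Transmission delays (L/R per hop): 0.941176, 0.0941176 ms; sum = 1.03529 ms.
Propagation delays (d/s per hop): 0.00524444, 2.62 ms; sum = 2.62524 ms.
Processing at 1 router(s): 1 × 0.58 ms = 0.58 ms.
End-to-end = 4.241 ms.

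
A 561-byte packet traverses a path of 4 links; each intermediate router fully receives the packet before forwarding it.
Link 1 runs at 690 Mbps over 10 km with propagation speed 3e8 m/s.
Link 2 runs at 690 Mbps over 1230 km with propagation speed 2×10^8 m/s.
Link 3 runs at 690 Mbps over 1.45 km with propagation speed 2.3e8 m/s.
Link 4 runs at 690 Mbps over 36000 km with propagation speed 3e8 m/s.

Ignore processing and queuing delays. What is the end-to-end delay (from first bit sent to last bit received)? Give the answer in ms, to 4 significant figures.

L = 561 × 8 = 4488 bits.
Transmission delay per hop = L/R = 4488/690000000 = 0.00650435 ms; 4 hops → 0.0260174 ms.
Propagation delays (d/s per hop): 0.0333333, 6.15, 0.00630435, 120 ms; sum = 126.19 ms.
End-to-end = 126.2 ms.

126.2 ms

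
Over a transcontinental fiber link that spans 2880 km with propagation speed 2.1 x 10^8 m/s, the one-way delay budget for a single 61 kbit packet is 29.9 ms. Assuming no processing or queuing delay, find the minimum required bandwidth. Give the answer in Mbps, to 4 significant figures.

Propagation delay = 2880000 / 210000000 = 13.7143 ms.
Transmission budget = 29.9 − 13.7143 = 16.1857 ms.
R ≥ L / t_tx = 61000 bits / 0.0161857 s = 3.769 Mbps.

3.769 Mbps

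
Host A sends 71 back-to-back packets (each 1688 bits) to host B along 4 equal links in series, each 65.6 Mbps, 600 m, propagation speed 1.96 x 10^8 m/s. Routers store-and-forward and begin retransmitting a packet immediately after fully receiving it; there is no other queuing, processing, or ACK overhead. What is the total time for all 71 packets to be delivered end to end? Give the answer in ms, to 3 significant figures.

1.92 ms

Per-hop transmission t_tx = L/R = 1688/6.56e+07 = 0.0257317 ms.
Per-hop propagation t_prop = 600/196000000 = 0.00306122 ms.
Pipeline fill: first packet needs 4·t_tx to clear all hops; remaining 70 packets each add one t_tx.
Total = (4+71-1)·t_tx + 4·t_prop = 74·0.0257317 + 4·0.00306122 = 1.92 ms.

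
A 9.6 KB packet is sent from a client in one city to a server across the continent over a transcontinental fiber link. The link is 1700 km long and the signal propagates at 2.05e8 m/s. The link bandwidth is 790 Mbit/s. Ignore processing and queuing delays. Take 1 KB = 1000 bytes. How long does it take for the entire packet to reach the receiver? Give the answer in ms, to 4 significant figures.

L = 76800 bits.
Transmission delay = L/R = 76800 / 790000000 = 0.0972152 ms.
Propagation delay = d/s = 1700000 m / 2.05e+08 m/s = 8.29268 ms.
Total = 8.390 ms.

8.390 ms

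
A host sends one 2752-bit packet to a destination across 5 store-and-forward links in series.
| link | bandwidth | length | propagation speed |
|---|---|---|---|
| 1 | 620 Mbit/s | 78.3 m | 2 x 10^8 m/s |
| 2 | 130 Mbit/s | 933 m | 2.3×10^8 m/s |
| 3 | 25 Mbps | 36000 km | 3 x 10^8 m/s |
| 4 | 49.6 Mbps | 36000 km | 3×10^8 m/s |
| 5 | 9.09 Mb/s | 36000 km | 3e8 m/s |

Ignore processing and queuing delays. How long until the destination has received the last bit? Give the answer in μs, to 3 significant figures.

Transmission delays (L/R per hop): 4.43871, 21.1692, 110.08, 55.4839, 302.75 μs; sum = 493.922 μs.
Propagation delays (d/s per hop): 0.3915, 4.05652, 120000, 120000, 120000 μs; sum = 360004 μs.
End-to-end = 360000 μs.

360000 μs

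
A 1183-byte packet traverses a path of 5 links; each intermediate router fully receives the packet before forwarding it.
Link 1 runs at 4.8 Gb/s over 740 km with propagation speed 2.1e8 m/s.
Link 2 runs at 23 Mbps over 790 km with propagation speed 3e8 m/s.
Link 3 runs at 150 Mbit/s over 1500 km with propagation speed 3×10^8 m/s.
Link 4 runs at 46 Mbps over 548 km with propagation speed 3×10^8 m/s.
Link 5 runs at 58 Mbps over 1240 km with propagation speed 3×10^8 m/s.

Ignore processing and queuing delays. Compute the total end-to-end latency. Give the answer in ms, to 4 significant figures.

17.96 ms

L = 1183 × 8 = 9464 bits.
Transmission delays (L/R per hop): 0.00197167, 0.411478, 0.0630933, 0.205739, 0.163172 ms; sum = 0.845455 ms.
Propagation delays (d/s per hop): 3.52381, 2.63333, 5, 1.82667, 4.13333 ms; sum = 17.1171 ms.
End-to-end = 17.96 ms.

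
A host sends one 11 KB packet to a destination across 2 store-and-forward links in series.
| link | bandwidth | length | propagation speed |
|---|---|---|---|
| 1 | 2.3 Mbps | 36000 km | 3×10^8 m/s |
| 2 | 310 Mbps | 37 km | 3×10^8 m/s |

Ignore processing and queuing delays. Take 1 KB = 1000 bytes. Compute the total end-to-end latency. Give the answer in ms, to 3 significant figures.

L = 88000 bits.
Transmission delays (L/R per hop): 38.2609, 0.283871 ms; sum = 38.5447 ms.
Propagation delays (d/s per hop): 120, 0.123333 ms; sum = 120.123 ms.
End-to-end = 159 ms.

159 ms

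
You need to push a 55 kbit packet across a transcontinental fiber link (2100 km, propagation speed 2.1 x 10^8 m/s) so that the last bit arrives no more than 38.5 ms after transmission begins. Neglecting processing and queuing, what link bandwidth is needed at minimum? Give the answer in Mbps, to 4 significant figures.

Propagation delay = 2100000 / 210000000 = 10 ms.
Transmission budget = 38.5 − 10 = 28.5 ms.
R ≥ L / t_tx = 55000 bits / 0.0285 s = 1.930 Mbps.

1.930 Mbps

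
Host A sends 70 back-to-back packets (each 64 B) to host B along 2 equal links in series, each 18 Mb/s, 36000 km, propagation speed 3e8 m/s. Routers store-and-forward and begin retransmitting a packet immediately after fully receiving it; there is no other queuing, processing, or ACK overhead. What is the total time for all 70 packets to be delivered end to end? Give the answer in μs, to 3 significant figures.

Per-hop transmission t_tx = L/R = 512/18000000 = 28.4444 μs.
Per-hop propagation t_prop = 36000000/300000000 = 120000 μs.
Pipeline fill: first packet needs 2·t_tx to clear all hops; remaining 69 packets each add one t_tx.
Total = (2+70-1)·t_tx + 2·t_prop = 71·28.4444 + 2·120000 = 242000 μs.

242000 μs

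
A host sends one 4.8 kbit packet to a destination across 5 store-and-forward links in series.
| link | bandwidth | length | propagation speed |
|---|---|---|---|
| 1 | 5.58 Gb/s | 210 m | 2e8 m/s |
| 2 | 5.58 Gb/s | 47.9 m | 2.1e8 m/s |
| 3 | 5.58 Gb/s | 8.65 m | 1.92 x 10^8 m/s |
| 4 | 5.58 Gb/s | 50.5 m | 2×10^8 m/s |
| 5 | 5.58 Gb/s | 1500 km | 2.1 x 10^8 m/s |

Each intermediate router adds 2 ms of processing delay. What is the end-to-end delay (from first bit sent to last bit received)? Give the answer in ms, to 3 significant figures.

15.1 ms

L = 4800 bits.
Transmission delay per hop = L/R = 4800/5580000000 = 0.000860215 ms; 5 hops → 0.00430108 ms.
Propagation delays (d/s per hop): 0.00105, 0.000228095, 4.50521e-05, 0.0002525, 7.14286 ms; sum = 7.14443 ms.
Processing at 4 router(s): 4 × 2 ms = 8 ms.
End-to-end = 15.1 ms.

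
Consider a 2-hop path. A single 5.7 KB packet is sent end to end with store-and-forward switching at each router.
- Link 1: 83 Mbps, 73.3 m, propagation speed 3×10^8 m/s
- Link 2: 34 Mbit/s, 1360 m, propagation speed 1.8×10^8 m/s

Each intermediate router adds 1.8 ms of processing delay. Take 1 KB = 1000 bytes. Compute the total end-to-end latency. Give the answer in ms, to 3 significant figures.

3.70 ms

L = 45600 bits.
Transmission delays (L/R per hop): 0.549398, 1.34118 ms; sum = 1.89057 ms.
Propagation delays (d/s per hop): 0.000244333, 0.00755556 ms; sum = 0.00779989 ms.
Processing at 1 router(s): 1 × 1.8 ms = 1.8 ms.
End-to-end = 3.70 ms.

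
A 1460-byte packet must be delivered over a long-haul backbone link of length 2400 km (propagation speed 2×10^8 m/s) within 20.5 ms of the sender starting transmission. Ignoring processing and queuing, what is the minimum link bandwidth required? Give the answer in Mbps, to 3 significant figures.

L = 11680 bits.
Propagation delay = 2400000 / 200000000 = 12 ms.
Transmission budget = 20.5 − 12 = 8.5 ms.
R ≥ L / t_tx = 11680 bits / 0.0085 s = 1.37 Mbps.

1.37 Mbps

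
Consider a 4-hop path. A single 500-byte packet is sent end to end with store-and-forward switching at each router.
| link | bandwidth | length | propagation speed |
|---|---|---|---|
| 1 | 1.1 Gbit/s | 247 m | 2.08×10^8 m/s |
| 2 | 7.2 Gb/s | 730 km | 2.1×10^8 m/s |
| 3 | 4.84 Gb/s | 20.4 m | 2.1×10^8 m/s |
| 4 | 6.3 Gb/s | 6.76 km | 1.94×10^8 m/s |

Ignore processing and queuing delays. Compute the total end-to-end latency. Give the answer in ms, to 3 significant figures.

3.52 ms

L = 500 × 8 = 4000 bits.
Transmission delays (L/R per hop): 0.00363636, 0.000555556, 0.000826446, 0.000634921 ms; sum = 0.00565329 ms.
Propagation delays (d/s per hop): 0.0011875, 3.47619, 9.71429e-05, 0.0348454 ms; sum = 3.51232 ms.
End-to-end = 3.52 ms.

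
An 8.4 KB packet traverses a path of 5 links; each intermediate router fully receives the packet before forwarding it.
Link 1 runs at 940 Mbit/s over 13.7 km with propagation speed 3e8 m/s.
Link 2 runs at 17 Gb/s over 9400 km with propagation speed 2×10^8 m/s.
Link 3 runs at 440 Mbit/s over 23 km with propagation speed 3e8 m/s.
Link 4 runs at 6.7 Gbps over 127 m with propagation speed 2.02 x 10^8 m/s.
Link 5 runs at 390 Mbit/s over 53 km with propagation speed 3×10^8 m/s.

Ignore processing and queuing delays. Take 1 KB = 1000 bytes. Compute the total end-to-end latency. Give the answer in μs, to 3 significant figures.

L = 67200 bits.
Transmission delays (L/R per hop): 71.4894, 3.95294, 152.727, 10.0299, 172.308 μs; sum = 410.507 μs.
Propagation delays (d/s per hop): 45.6667, 47000, 76.6667, 0.628713, 176.667 μs; sum = 47299.6 μs.
End-to-end = 47700 μs.

47700 μs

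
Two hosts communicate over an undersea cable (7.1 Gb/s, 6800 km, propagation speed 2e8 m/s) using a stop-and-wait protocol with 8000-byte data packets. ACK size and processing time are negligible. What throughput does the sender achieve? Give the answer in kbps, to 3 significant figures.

941 kbps

t_tx = L/R = 64000/7100000000 = 9.01408e-06 s.
t_prop = 6800000/200000000 = 0.034 s; RTT = 0.068 s.
Cycle = t_tx + RTT = 0.068009 s.
Throughput = L / cycle = 64000 / 0.068009 = 941 kbps.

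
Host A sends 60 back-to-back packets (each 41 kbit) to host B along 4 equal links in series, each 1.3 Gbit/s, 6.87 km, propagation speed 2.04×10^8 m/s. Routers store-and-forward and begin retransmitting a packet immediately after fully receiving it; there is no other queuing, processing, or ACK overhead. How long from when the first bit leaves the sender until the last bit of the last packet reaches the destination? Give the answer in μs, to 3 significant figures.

Per-hop transmission t_tx = L/R = 41000/1300000000 = 31.5385 μs.
Per-hop propagation t_prop = 6870/204000000 = 33.6765 μs.
Pipeline fill: first packet needs 4·t_tx to clear all hops; remaining 59 packets each add one t_tx.
Total = (4+60-1)·t_tx + 4·t_prop = 63·31.5385 + 4·33.6765 = 2120 μs.

2120 μs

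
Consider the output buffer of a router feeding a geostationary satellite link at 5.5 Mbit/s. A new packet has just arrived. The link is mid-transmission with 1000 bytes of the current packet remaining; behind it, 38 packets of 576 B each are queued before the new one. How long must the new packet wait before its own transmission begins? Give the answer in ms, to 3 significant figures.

33.3 ms

Each queued packet: L/R = 4608/5500000 = 0.837818 ms.
38 queued → 31.8371 ms.
Plus remaining 8000 bits of current packet: 1.45455 ms.
Queuing delay = 33.3 ms.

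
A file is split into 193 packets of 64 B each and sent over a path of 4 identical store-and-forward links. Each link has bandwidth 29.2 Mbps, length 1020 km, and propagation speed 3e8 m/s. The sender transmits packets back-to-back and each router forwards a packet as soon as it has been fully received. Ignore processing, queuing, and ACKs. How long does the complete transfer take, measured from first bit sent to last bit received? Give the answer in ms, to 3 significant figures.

Per-hop transmission t_tx = L/R = 512/29200000 = 0.0175342 ms.
Per-hop propagation t_prop = 1020000/300000000 = 3.4 ms.
Pipeline fill: first packet needs 4·t_tx to clear all hops; remaining 192 packets each add one t_tx.
Total = (4+193-1)·t_tx + 4·t_prop = 196·0.0175342 + 4·3.4 = 17.0 ms.

17.0 ms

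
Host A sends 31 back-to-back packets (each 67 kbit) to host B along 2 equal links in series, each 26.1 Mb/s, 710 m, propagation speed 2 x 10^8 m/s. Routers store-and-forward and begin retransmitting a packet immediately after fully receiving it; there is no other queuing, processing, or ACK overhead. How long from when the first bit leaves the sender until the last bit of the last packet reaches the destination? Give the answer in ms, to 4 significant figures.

82.15 ms

Per-hop transmission t_tx = L/R = 67000/26100000 = 2.56705 ms.
Per-hop propagation t_prop = 710/200000000 = 0.00355 ms.
Pipeline fill: first packet needs 2·t_tx to clear all hops; remaining 30 packets each add one t_tx.
Total = (2+31-1)·t_tx + 2·t_prop = 32·2.56705 + 2·0.00355 = 82.15 ms.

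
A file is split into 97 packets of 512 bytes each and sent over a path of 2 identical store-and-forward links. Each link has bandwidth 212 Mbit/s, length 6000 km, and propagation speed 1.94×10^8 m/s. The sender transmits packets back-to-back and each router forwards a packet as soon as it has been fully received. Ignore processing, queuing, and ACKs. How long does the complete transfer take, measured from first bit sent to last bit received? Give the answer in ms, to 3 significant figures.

Per-hop transmission t_tx = L/R = 4096/212000000 = 0.0193208 ms.
Per-hop propagation t_prop = 6000000/194000000 = 30.9278 ms.
Pipeline fill: first packet needs 2·t_tx to clear all hops; remaining 96 packets each add one t_tx.
Total = (2+97-1)·t_tx + 2·t_prop = 98·0.0193208 + 2·30.9278 = 63.7 ms.

63.7 ms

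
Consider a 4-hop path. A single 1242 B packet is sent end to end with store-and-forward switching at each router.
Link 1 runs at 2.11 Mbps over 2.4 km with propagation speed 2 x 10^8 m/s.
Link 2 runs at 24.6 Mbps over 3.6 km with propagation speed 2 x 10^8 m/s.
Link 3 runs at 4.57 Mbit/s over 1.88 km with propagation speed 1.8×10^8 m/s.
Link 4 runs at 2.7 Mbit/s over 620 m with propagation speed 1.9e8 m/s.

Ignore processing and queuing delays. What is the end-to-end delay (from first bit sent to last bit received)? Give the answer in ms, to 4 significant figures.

11.01 ms

L = 1242 × 8 = 9936 bits.
Transmission delays (L/R per hop): 4.709, 0.403902, 2.17418, 3.68 ms; sum = 10.9671 ms.
Propagation delays (d/s per hop): 0.012, 0.018, 0.0104444, 0.00326316 ms; sum = 0.0437076 ms.
End-to-end = 11.01 ms.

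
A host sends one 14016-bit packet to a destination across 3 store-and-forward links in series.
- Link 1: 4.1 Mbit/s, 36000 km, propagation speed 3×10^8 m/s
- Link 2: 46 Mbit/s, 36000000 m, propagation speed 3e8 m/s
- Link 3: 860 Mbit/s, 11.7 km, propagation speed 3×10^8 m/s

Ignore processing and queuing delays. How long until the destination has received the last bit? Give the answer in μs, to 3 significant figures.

Transmission delays (L/R per hop): 3418.54, 304.696, 16.2977 μs; sum = 3739.53 μs.
Propagation delays (d/s per hop): 120000, 120000, 39 μs; sum = 240039 μs.
End-to-end = 244000 μs.

244000 μs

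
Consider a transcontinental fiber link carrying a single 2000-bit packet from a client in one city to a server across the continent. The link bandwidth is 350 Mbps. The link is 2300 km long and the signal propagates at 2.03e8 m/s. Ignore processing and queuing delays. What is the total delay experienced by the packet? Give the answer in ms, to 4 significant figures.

Transmission delay = L/R = 2000 / 350000000 = 0.00571429 ms.
Propagation delay = d/s = 2300000 m / 2.03e+08 m/s = 11.33 ms.
Total = 11.34 ms.

11.34 ms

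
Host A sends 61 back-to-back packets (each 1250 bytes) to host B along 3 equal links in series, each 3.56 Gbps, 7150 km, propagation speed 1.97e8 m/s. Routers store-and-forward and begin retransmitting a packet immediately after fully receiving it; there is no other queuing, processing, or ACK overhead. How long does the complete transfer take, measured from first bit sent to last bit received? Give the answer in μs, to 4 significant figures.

109100 μs

Per-hop transmission t_tx = L/R = 10000/3560000000 = 2.80899 μs.
Per-hop propagation t_prop = 7150000/197000000 = 36294.4 μs.
Pipeline fill: first packet needs 3·t_tx to clear all hops; remaining 60 packets each add one t_tx.
Total = (3+61-1)·t_tx + 3·t_prop = 63·2.80899 + 3·36294.4 = 109100 μs.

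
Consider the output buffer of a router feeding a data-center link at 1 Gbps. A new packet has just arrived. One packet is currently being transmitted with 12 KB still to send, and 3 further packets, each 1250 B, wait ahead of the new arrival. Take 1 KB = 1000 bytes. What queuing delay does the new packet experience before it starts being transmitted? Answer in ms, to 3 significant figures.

0.126 ms

Each queued packet: L/R = 10000/1000000000 = 0.01 ms.
3 queued → 0.03 ms.
Plus remaining 96000 bits of current packet: 0.096 ms.
Queuing delay = 0.126 ms.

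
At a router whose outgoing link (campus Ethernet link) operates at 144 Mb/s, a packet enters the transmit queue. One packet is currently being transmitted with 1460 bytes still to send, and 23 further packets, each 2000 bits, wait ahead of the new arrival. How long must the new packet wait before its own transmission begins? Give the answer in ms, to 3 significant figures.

0.401 ms

Each queued packet: L/R = 2000/144000000 = 0.0138889 ms.
23 queued → 0.319444 ms.
Plus remaining 11680 bits of current packet: 0.0811111 ms.
Queuing delay = 0.401 ms.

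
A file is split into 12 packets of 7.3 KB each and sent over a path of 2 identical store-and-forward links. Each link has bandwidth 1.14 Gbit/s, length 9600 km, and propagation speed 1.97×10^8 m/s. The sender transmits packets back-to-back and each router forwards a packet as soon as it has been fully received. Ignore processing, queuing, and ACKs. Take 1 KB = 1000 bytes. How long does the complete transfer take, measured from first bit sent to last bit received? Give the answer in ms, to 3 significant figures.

Per-hop transmission t_tx = L/R = 58400/1140000000 = 0.0512281 ms.
Per-hop propagation t_prop = 9600000/197000000 = 48.731 ms.
Pipeline fill: first packet needs 2·t_tx to clear all hops; remaining 11 packets each add one t_tx.
Total = (2+12-1)·t_tx + 2·t_prop = 13·0.0512281 + 2·48.731 = 98.1 ms.

98.1 ms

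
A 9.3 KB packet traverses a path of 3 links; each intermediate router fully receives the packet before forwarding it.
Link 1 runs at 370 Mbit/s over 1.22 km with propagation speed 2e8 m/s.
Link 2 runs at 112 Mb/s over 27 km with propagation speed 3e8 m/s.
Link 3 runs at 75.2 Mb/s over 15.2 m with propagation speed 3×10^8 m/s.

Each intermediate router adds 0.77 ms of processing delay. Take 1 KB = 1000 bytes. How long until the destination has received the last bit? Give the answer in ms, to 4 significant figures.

3.491 ms

L = 74400 bits.
Transmission delays (L/R per hop): 0.201081, 0.664286, 0.989362 ms; sum = 1.85473 ms.
Propagation delays (d/s per hop): 0.0061, 0.09, 5.06667e-05 ms; sum = 0.0961507 ms.
Processing at 2 router(s): 2 × 0.77 ms = 1.54 ms.
End-to-end = 3.491 ms.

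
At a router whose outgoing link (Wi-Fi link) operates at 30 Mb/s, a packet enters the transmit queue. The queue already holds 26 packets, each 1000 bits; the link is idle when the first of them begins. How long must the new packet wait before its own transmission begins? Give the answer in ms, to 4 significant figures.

Each queued packet: L/R = 1000/30000000 = 0.0333333 ms.
26 queued → 0.866667 ms.
Queuing delay = 0.8667 ms.

0.8667 ms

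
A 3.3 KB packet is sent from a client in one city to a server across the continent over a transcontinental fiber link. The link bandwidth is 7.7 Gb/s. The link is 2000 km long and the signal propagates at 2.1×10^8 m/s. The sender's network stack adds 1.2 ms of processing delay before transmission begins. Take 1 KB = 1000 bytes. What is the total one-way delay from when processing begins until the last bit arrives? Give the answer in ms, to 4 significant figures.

L = 26400 bits.
Transmission delay = L/R = 26400 / 7700000000 = 0.00342857 ms.
Propagation delay = d/s = 2000000 m / 210000000 m/s = 9.52381 ms.
Plus processing delay 1.2 ms = 1.2 ms.
Total = 10.73 ms.

10.73 ms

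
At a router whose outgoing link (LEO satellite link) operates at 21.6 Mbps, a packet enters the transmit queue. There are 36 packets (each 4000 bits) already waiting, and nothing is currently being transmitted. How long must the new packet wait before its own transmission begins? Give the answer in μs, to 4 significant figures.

Each queued packet: L/R = 4000/21600000 = 185.185 μs.
36 queued → 6666.67 μs.
Queuing delay = 6667 μs.

6667 μs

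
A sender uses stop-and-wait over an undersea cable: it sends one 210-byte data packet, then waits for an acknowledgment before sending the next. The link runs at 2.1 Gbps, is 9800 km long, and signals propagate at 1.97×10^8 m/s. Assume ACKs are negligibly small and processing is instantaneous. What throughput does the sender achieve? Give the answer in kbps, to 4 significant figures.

16.89 kbps

t_tx = L/R = 1680/2100000000 = 8e-07 s.
t_prop = 9800000/197000000 = 0.0497462 s; RTT = 0.0994924 s.
Cycle = t_tx + RTT = 0.0994932 s.
Throughput = L / cycle = 1680 / 0.0994932 = 16.89 kbps.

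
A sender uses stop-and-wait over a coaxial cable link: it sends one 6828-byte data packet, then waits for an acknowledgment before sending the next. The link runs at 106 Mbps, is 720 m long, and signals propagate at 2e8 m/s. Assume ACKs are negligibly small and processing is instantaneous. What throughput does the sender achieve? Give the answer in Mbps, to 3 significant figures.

t_tx = L/R = 54624/106000000 = 0.000515321 s.
t_prop = 720/200000000 = 3.6e-06 s; RTT = 7.2e-06 s.
Cycle = t_tx + RTT = 0.000522521 s.
Throughput = L / cycle = 54624 / 0.000522521 = 105 Mbps.

105 Mbps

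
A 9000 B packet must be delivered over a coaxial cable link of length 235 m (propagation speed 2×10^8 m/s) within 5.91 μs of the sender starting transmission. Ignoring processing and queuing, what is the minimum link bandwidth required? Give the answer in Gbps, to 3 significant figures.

15.2 Gbps

L = 72000 bits.
Propagation delay = 235 / 200000000 = 1.175 μs.
Transmission budget = 5.91 − 1.175 = 4.735 μs.
R ≥ L / t_tx = 72000 bits / 4.735e-06 s = 15.2 Gbps.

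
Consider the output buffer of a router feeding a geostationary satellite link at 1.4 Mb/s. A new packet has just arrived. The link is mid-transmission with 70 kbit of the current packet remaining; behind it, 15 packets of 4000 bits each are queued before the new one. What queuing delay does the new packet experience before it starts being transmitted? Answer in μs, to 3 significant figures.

92900 μs

Each queued packet: L/R = 4000/1400000 = 2857.14 μs.
15 queued → 42857.1 μs.
Plus remaining 70000 bits of current packet: 50000 μs.
Queuing delay = 92900 μs.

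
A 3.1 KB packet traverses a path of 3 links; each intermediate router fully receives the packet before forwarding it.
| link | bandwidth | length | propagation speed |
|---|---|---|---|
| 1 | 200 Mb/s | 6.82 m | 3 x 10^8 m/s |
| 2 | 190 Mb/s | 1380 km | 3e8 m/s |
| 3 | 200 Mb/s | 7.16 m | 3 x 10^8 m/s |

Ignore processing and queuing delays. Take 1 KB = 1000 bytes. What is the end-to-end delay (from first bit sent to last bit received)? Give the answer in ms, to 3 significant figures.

4.98 ms

L = 24800 bits.
Transmission delays (L/R per hop): 0.124, 0.130526, 0.124 ms; sum = 0.378526 ms.
Propagation delays (d/s per hop): 2.27333e-05, 4.6, 2.38667e-05 ms; sum = 4.60005 ms.
End-to-end = 4.98 ms.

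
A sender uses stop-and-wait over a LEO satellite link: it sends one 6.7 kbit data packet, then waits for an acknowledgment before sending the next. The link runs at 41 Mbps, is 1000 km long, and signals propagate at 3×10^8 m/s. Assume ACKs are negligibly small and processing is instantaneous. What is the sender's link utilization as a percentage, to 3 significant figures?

t_tx = L/R = 6700/41000000 = 0.000163415 s.
t_prop = 1000000/300000000 = 0.00333333 s; RTT = 0.00666667 s.
Cycle = t_tx + RTT = 0.00683008 s.
Utilization = t_tx / cycle = 0.000163415/0.00683008 = 2.39 %.

2.39 %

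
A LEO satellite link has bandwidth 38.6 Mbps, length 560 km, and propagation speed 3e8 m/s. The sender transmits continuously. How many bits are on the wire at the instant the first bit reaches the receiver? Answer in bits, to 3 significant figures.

Propagation delay = 560000 / 300000000 = 0.00186667 s.
BDP = R × t_prop = 38600000 × 0.00186667 = 72053.3 bits.

72100 bits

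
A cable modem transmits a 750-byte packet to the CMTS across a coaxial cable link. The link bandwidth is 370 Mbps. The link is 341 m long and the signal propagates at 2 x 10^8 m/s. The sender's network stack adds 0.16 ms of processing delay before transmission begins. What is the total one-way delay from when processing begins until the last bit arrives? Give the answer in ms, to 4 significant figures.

0.1779 ms

L = 750 × 8 = 6000 bits.
Transmission delay = L/R = 6000 / 370000000 = 0.0162162 ms.
Propagation delay = d/s = 341 m / 200000000 m/s = 0.001705 ms.
Plus processing delay 0.16 ms = 0.16 ms.
Total = 0.1779 ms.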